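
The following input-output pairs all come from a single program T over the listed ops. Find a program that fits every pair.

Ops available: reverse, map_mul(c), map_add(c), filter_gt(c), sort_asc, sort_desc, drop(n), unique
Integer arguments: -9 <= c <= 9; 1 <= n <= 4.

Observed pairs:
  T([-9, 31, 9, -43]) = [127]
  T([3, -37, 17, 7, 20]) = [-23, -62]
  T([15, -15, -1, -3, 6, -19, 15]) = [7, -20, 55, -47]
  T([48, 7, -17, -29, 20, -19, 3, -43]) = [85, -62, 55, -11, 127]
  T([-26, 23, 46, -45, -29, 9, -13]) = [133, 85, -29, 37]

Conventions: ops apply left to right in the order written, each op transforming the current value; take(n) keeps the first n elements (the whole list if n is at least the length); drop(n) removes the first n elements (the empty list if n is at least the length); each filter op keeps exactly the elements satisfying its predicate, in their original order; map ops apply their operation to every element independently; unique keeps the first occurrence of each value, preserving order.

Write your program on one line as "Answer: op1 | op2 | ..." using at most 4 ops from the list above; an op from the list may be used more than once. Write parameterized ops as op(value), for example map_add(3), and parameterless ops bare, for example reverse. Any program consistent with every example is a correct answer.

map_mul(-3) | map_add(-2) | drop(3)

Check, running the answer program on each example:
  [-9, 31, 9, -43] -> [27, -93, -27, 129] -> [25, -95, -29, 127] -> [127]
  [3, -37, 17, 7, 20] -> [-9, 111, -51, -21, -60] -> [-11, 109, -53, -23, -62] -> [-23, -62]
  [15, -15, -1, -3, 6, -19, 15] -> [-45, 45, 3, 9, -18, 57, -45] -> [-47, 43, 1, 7, -20, 55, -47] -> [7, -20, 55, -47]
  [48, 7, -17, -29, 20, -19, 3, -43] -> [-144, -21, 51, 87, -60, 57, -9, 129] -> [-146, -23, 49, 85, -62, 55, -11, 127] -> [85, -62, 55, -11, 127]
  [-26, 23, 46, -45, -29, 9, -13] -> [78, -69, -138, 135, 87, -27, 39] -> [76, -71, -140, 133, 85, -29, 37] -> [133, 85, -29, 37]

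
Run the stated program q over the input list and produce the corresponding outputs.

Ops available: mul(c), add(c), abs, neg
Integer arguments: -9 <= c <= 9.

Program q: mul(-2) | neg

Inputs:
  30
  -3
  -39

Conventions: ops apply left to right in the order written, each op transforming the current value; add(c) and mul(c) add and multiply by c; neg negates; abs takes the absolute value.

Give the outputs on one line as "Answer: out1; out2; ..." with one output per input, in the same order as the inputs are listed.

60; -6; -78

Execution, op by op:
  30 -> -60 -> 60
  -3 -> 6 -> -6
  -39 -> 78 -> -78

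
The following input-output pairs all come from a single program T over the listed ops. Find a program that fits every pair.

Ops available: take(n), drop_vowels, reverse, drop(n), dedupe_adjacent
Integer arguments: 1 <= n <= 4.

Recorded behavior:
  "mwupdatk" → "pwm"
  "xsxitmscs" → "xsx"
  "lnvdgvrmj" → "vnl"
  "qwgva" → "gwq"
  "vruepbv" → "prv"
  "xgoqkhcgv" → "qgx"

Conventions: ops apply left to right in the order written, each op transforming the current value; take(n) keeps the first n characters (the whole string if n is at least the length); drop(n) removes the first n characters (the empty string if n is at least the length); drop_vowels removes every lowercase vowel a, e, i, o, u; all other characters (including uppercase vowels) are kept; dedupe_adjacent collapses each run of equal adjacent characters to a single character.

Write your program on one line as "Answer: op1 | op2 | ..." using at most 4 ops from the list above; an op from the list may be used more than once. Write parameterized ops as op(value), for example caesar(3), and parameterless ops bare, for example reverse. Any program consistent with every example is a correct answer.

drop_vowels | take(3) | reverse

Check, running the answer program on each example:
  "mwupdatk" -> "mwpdtk" -> "mwp" -> "pwm"
  "xsxitmscs" -> "xsxtmscs" -> "xsx" -> "xsx"
  "lnvdgvrmj" -> "lnvdgvrmj" -> "lnv" -> "vnl"
  "qwgva" -> "qwgv" -> "qwg" -> "gwq"
  "vruepbv" -> "vrpbv" -> "vrp" -> "prv"
  "xgoqkhcgv" -> "xgqkhcgv" -> "xgq" -> "qgx"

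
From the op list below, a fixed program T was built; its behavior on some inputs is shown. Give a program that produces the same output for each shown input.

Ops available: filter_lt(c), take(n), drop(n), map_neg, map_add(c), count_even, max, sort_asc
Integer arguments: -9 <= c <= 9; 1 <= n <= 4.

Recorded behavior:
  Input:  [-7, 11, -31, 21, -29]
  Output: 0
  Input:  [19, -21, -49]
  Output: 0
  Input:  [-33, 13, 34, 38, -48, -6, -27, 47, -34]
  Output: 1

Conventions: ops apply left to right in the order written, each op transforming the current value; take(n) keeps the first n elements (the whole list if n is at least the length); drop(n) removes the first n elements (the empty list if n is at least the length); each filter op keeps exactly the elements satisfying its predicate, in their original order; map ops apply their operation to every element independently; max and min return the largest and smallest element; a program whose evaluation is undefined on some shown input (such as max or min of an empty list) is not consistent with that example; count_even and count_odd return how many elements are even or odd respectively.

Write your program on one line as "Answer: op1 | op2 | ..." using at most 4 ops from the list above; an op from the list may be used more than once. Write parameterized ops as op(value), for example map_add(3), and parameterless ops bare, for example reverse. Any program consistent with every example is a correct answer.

filter_lt(-5) | map_neg | drop(4) | count_even

Check, running the answer program on each example:
  [-7, 11, -31, 21, -29] -> [-7, -31, -29] -> [7, 31, 29] -> [] -> 0
  [19, -21, -49] -> [-21, -49] -> [21, 49] -> [] -> 0
  [-33, 13, 34, 38, -48, -6, -27, 47, -34] -> [-33, -48, -6, -27, -34] -> [33, 48, 6, 27, 34] -> [34] -> 1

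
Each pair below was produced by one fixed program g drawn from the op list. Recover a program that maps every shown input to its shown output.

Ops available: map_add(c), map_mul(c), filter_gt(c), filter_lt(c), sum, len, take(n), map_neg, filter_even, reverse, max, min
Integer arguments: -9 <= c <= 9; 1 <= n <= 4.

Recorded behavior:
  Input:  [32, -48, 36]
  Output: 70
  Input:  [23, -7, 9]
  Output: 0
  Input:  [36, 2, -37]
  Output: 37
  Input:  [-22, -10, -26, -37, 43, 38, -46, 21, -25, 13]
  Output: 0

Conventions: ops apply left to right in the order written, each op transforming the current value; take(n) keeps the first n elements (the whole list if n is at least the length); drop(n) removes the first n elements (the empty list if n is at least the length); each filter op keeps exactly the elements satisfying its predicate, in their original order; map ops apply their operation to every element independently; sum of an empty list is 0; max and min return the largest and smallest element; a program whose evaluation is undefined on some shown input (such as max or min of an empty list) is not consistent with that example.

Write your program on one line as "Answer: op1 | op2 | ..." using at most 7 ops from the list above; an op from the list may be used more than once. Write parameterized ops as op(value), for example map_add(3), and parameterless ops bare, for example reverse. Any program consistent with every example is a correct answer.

take(4) | filter_even | filter_gt(8) | map_add(-3) | map_add(4) | sum

Check, running the answer program on each example:
  [32, -48, 36] -> [32, -48, 36] -> [32, -48, 36] -> [32, 36] -> [29, 33] -> [33, 37] -> 70
  [23, -7, 9] -> [23, -7, 9] -> [] -> [] -> [] -> [] -> 0
  [36, 2, -37] -> [36, 2, -37] -> [36, 2] -> [36] -> [33] -> [37] -> 37
  [-22, -10, -26, -37, 43, 38, -46, 21, -25, 13] -> [-22, -10, -26, -37] -> [-22, -10, -26] -> [] -> [] -> [] -> 0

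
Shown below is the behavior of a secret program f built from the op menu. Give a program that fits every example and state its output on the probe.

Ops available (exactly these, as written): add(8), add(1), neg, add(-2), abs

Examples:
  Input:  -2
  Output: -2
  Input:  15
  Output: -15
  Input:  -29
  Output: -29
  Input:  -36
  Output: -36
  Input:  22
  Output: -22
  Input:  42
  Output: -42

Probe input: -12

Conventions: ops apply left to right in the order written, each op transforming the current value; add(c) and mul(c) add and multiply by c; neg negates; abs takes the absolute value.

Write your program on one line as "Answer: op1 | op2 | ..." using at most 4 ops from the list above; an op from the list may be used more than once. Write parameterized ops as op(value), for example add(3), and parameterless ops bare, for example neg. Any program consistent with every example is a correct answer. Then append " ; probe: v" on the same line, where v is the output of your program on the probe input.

neg | abs | neg ; probe: -12

Check, running the answer program on each example:
  -2 -> 2 -> 2 -> -2
  15 -> -15 -> 15 -> -15
  -29 -> 29 -> 29 -> -29
  -36 -> 36 -> 36 -> -36
  22 -> -22 -> 22 -> -22
  42 -> -42 -> 42 -> -42
  probe: -12 -> 12 -> 12 -> -12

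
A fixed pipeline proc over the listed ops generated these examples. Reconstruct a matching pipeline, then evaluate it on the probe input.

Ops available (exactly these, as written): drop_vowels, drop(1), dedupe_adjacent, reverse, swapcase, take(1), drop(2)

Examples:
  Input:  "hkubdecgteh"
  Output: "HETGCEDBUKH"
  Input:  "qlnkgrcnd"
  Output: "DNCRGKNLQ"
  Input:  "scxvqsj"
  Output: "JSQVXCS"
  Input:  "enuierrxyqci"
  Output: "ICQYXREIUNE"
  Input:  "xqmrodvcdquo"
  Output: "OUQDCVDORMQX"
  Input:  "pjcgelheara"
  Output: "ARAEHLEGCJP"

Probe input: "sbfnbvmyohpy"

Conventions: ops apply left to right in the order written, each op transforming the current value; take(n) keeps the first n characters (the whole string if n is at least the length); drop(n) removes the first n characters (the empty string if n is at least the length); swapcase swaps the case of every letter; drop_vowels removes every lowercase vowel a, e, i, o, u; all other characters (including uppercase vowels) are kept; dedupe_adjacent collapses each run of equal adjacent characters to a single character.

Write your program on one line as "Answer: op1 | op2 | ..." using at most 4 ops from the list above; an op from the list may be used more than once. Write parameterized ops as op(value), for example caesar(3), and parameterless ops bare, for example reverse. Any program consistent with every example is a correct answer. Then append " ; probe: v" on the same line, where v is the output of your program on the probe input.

swapcase | reverse | dedupe_adjacent ; probe: "YPHOYMVBNFBS"

Check, running the answer program on each example:
  "hkubdecgteh" -> "HKUBDECGTEH" -> "HETGCEDBUKH" -> "HETGCEDBUKH"
  "qlnkgrcnd" -> "QLNKGRCND" -> "DNCRGKNLQ" -> "DNCRGKNLQ"
  "scxvqsj" -> "SCXVQSJ" -> "JSQVXCS" -> "JSQVXCS"
  "enuierrxyqci" -> "ENUIERRXYQCI" -> "ICQYXRREIUNE" -> "ICQYXREIUNE"
  "xqmrodvcdquo" -> "XQMRODVCDQUO" -> "OUQDCVDORMQX" -> "OUQDCVDORMQX"
  "pjcgelheara" -> "PJCGELHEARA" -> "ARAEHLEGCJP" -> "ARAEHLEGCJP"
  probe: "sbfnbvmyohpy" -> "SBFNBVMYOHPY" -> "YPHOYMVBNFBS" -> "YPHOYMVBNFBS"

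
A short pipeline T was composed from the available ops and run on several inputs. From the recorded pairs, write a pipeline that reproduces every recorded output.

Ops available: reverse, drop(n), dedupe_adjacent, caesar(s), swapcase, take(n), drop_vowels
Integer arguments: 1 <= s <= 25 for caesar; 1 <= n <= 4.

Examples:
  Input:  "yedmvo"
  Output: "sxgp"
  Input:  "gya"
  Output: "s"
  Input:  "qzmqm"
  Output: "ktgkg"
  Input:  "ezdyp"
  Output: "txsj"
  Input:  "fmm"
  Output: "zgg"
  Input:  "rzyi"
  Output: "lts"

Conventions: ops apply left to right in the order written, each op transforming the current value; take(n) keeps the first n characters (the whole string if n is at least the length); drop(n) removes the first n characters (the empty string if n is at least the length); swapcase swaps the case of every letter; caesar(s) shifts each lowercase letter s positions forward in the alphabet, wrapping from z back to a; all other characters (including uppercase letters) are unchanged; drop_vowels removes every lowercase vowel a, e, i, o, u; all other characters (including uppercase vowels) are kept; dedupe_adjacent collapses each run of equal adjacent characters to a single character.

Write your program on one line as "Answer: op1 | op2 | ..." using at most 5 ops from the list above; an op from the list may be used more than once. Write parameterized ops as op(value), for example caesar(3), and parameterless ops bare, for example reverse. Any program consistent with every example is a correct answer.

reverse | drop_vowels | caesar(20) | drop_vowels | reverse

Check, running the answer program on each example:
  "yedmvo" -> "ovmdey" -> "vmdy" -> "pgxs" -> "pgxs" -> "sxgp"
  "gya" -> "ayg" -> "yg" -> "sa" -> "s" -> "s"
  "qzmqm" -> "mqmzq" -> "mqmzq" -> "gkgtk" -> "gkgtk" -> "ktgkg"
  "ezdyp" -> "pydze" -> "pydz" -> "jsxt" -> "jsxt" -> "txsj"
  "fmm" -> "mmf" -> "mmf" -> "ggz" -> "ggz" -> "zgg"
  "rzyi" -> "iyzr" -> "yzr" -> "stl" -> "stl" -> "lts"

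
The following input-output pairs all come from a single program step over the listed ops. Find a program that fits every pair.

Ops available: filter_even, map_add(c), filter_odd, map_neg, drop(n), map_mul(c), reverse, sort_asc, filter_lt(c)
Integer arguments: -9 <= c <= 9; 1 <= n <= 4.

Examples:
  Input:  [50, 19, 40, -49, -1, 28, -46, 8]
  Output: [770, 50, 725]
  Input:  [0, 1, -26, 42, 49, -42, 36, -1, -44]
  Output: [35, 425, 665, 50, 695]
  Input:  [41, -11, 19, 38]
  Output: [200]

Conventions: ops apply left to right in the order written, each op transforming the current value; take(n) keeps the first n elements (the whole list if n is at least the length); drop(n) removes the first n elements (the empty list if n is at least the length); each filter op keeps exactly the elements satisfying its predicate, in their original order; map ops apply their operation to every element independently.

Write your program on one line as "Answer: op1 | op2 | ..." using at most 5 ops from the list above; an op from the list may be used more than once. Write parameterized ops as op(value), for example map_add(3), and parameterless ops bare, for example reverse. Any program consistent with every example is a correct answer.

map_mul(3) | filter_lt(3) | map_add(-2) | map_add(-5) | map_mul(-5)

Check, running the answer program on each example:
  [50, 19, 40, -49, -1, 28, -46, 8] -> [150, 57, 120, -147, -3, 84, -138, 24] -> [-147, -3, -138] -> [-149, -5, -140] -> [-154, -10, -145] -> [770, 50, 725]
  [0, 1, -26, 42, 49, -42, 36, -1, -44] -> [0, 3, -78, 126, 147, -126, 108, -3, -132] -> [0, -78, -126, -3, -132] -> [-2, -80, -128, -5, -134] -> [-7, -85, -133, -10, -139] -> [35, 425, 665, 50, 695]
  [41, -11, 19, 38] -> [123, -33, 57, 114] -> [-33] -> [-35] -> [-40] -> [200]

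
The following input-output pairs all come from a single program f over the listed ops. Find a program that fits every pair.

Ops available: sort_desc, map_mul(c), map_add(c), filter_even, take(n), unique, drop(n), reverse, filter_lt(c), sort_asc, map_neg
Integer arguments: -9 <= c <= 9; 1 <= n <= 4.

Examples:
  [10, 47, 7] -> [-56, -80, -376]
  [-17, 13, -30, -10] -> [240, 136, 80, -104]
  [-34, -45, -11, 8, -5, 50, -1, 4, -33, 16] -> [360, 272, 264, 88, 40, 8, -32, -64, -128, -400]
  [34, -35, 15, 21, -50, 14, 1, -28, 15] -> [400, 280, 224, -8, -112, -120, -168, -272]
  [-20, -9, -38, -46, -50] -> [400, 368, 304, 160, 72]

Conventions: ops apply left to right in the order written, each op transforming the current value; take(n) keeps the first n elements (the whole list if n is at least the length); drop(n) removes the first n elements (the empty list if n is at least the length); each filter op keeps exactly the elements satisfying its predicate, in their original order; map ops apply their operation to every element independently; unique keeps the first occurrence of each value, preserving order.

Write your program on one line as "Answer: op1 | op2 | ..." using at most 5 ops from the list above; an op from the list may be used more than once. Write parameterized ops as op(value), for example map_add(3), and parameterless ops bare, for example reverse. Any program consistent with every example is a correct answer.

map_mul(8) | reverse | unique | map_neg | sort_desc

Check, running the answer program on each example:
  [10, 47, 7] -> [80, 376, 56] -> [56, 376, 80] -> [56, 376, 80] -> [-56, -376, -80] -> [-56, -80, -376]
  [-17, 13, -30, -10] -> [-136, 104, -240, -80] -> [-80, -240, 104, -136] -> [-80, -240, 104, -136] -> [80, 240, -104, 136] -> [240, 136, 80, -104]
  [-34, -45, -11, 8, -5, 50, -1, 4, -33, 16] -> [-272, -360, -88, 64, -40, 400, -8, 32, -264, 128] -> [128, -264, 32, -8, 400, -40, 64, -88, -360, -272] -> [128, -264, 32, -8, 400, -40, 64, -88, -360, -272] -> [-128, 264, -32, 8, -400, 40, -64, 88, 360, 272] -> [360, 272, 264, 88, 40, 8, -32, -64, -128, -400]
  [34, -35, 15, 21, -50, 14, 1, -28, 15] -> [272, -280, 120, 168, -400, 112, 8, -224, 120] -> [120, -224, 8, 112, -400, 168, 120, -280, 272] -> [120, -224, 8, 112, -400, 168, -280, 272] -> [-120, 224, -8, -112, 400, -168, 280, -272] -> [400, 280, 224, -8, -112, -120, -168, -272]
  [-20, -9, -38, -46, -50] -> [-160, -72, -304, -368, -400] -> [-400, -368, -304, -72, -160] -> [-400, -368, -304, -72, -160] -> [400, 368, 304, 72, 160] -> [400, 368, 304, 160, 72]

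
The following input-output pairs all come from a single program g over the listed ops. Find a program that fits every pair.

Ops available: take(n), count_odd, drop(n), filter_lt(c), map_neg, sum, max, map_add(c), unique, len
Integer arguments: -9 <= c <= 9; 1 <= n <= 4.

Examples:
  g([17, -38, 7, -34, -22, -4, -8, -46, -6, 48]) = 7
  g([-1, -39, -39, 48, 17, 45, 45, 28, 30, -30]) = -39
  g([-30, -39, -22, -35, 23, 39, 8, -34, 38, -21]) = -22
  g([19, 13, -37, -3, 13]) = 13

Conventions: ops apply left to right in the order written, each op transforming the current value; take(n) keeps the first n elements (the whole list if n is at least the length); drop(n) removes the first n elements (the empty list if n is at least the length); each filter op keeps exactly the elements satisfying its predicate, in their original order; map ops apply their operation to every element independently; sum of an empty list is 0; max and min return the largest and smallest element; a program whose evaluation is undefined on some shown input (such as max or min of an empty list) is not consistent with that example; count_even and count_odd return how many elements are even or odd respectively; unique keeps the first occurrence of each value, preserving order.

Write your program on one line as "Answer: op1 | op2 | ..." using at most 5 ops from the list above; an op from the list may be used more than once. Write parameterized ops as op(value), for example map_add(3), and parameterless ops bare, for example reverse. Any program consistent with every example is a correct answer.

map_neg | drop(1) | take(2) | map_neg | max

Check, running the answer program on each example:
  [17, -38, 7, -34, -22, -4, -8, -46, -6, 48] -> [-17, 38, -7, 34, 22, 4, 8, 46, 6, -48] -> [38, -7, 34, 22, 4, 8, 46, 6, -48] -> [38, -7] -> [-38, 7] -> 7
  [-1, -39, -39, 48, 17, 45, 45, 28, 30, -30] -> [1, 39, 39, -48, -17, -45, -45, -28, -30, 30] -> [39, 39, -48, -17, -45, -45, -28, -30, 30] -> [39, 39] -> [-39, -39] -> -39
  [-30, -39, -22, -35, 23, 39, 8, -34, 38, -21] -> [30, 39, 22, 35, -23, -39, -8, 34, -38, 21] -> [39, 22, 35, -23, -39, -8, 34, -38, 21] -> [39, 22] -> [-39, -22] -> -22
  [19, 13, -37, -3, 13] -> [-19, -13, 37, 3, -13] -> [-13, 37, 3, -13] -> [-13, 37] -> [13, -37] -> 13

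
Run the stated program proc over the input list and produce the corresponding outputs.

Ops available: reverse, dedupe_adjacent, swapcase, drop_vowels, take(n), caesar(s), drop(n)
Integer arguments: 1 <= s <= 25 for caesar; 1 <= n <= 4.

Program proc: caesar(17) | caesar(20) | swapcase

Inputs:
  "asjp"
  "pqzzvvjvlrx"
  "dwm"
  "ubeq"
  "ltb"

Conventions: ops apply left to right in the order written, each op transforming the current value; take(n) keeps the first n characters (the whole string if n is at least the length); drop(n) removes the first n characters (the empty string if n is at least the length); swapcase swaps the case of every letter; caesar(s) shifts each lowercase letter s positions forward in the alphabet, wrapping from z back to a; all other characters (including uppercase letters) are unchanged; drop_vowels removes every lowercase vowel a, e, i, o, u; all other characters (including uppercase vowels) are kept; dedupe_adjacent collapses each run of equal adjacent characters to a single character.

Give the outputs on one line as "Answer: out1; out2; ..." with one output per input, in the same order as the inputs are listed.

Execution, op by op:
  "asjp" -> "rjag" -> "ldua" -> "LDUA"
  "pqzzvvjvlrx" -> "ghqqmmamcio" -> "abkkggugwci" -> "ABKKGGUGWCI"
  "dwm" -> "und" -> "ohx" -> "OHX"
  "ubeq" -> "lsvh" -> "fmpb" -> "FMPB"
  "ltb" -> "cks" -> "wem" -> "WEM"

"LDUA"; "ABKKGGUGWCI"; "OHX"; "FMPB"; "WEM"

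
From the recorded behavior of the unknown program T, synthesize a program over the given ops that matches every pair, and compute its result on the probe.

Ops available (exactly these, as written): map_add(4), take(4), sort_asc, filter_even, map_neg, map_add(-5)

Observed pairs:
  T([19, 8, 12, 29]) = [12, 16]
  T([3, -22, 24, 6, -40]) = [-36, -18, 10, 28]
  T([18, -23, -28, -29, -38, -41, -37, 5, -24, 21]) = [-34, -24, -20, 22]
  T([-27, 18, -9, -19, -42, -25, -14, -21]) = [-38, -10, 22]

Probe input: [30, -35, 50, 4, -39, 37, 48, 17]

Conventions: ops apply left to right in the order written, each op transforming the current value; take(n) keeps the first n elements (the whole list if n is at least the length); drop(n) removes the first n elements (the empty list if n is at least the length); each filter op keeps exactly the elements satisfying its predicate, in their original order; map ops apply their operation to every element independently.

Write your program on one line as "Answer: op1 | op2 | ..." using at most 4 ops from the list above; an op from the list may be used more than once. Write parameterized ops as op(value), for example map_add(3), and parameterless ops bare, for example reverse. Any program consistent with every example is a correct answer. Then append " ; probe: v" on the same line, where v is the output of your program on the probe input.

map_add(4) | sort_asc | filter_even ; probe: [8, 34, 52, 54]

Check, running the answer program on each example:
  [19, 8, 12, 29] -> [23, 12, 16, 33] -> [12, 16, 23, 33] -> [12, 16]
  [3, -22, 24, 6, -40] -> [7, -18, 28, 10, -36] -> [-36, -18, 7, 10, 28] -> [-36, -18, 10, 28]
  [18, -23, -28, -29, -38, -41, -37, 5, -24, 21] -> [22, -19, -24, -25, -34, -37, -33, 9, -20, 25] -> [-37, -34, -33, -25, -24, -20, -19, 9, 22, 25] -> [-34, -24, -20, 22]
  [-27, 18, -9, -19, -42, -25, -14, -21] -> [-23, 22, -5, -15, -38, -21, -10, -17] -> [-38, -23, -21, -17, -15, -10, -5, 22] -> [-38, -10, 22]
  probe: [30, -35, 50, 4, -39, 37, 48, 17] -> [34, -31, 54, 8, -35, 41, 52, 21] -> [-35, -31, 8, 21, 34, 41, 52, 54] -> [8, 34, 52, 54]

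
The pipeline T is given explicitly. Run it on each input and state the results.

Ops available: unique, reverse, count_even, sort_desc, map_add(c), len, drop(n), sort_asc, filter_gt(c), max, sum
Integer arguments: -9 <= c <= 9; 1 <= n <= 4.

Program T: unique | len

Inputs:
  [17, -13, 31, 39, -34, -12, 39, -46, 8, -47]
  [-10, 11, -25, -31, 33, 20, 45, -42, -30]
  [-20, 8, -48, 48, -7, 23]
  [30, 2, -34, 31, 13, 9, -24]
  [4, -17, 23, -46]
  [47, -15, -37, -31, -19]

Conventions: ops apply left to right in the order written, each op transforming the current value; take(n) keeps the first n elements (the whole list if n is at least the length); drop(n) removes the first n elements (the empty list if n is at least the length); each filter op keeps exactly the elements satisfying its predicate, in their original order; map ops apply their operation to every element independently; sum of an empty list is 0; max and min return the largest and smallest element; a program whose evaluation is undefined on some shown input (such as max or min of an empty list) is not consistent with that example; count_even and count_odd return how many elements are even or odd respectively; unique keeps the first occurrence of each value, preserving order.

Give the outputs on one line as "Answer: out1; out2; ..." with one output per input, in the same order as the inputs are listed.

Execution, op by op:
  [17, -13, 31, 39, -34, -12, 39, -46, 8, -47] -> [17, -13, 31, 39, -34, -12, -46, 8, -47] -> 9
  [-10, 11, -25, -31, 33, 20, 45, -42, -30] -> [-10, 11, -25, -31, 33, 20, 45, -42, -30] -> 9
  [-20, 8, -48, 48, -7, 23] -> [-20, 8, -48, 48, -7, 23] -> 6
  [30, 2, -34, 31, 13, 9, -24] -> [30, 2, -34, 31, 13, 9, -24] -> 7
  [4, -17, 23, -46] -> [4, -17, 23, -46] -> 4
  [47, -15, -37, -31, -19] -> [47, -15, -37, -31, -19] -> 5

9; 9; 6; 7; 4; 5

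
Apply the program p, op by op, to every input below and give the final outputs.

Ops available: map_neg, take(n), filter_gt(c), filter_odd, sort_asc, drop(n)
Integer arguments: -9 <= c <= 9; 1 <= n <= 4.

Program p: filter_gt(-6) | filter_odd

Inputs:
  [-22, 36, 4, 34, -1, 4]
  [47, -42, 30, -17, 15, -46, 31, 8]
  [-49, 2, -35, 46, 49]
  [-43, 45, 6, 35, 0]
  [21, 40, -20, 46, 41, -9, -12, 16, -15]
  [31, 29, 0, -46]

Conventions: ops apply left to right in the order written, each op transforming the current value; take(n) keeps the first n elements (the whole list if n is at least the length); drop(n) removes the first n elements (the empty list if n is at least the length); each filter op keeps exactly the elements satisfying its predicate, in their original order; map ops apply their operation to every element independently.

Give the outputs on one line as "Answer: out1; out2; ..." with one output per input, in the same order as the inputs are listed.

[-1]; [47, 15, 31]; [49]; [45, 35]; [21, 41]; [31, 29]

Execution, op by op:
  [-22, 36, 4, 34, -1, 4] -> [36, 4, 34, -1, 4] -> [-1]
  [47, -42, 30, -17, 15, -46, 31, 8] -> [47, 30, 15, 31, 8] -> [47, 15, 31]
  [-49, 2, -35, 46, 49] -> [2, 46, 49] -> [49]
  [-43, 45, 6, 35, 0] -> [45, 6, 35, 0] -> [45, 35]
  [21, 40, -20, 46, 41, -9, -12, 16, -15] -> [21, 40, 46, 41, 16] -> [21, 41]
  [31, 29, 0, -46] -> [31, 29, 0] -> [31, 29]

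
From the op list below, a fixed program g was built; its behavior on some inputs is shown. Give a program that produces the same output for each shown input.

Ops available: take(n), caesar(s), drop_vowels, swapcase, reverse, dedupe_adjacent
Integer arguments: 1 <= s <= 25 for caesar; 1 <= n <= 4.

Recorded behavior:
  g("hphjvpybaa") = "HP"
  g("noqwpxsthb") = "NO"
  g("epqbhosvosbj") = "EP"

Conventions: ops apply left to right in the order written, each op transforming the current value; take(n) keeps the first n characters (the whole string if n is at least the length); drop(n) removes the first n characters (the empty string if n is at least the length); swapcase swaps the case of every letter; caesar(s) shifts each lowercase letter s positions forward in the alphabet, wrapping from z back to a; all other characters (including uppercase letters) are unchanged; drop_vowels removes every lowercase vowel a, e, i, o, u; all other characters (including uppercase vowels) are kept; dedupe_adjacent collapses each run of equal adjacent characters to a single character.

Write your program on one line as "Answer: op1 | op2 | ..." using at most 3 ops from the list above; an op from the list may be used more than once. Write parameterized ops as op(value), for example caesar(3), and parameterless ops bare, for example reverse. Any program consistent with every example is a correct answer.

swapcase | take(2)

Check, running the answer program on each example:
  "hphjvpybaa" -> "HPHJVPYBAA" -> "HP"
  "noqwpxsthb" -> "NOQWPXSTHB" -> "NO"
  "epqbhosvosbj" -> "EPQBHOSVOSBJ" -> "EP"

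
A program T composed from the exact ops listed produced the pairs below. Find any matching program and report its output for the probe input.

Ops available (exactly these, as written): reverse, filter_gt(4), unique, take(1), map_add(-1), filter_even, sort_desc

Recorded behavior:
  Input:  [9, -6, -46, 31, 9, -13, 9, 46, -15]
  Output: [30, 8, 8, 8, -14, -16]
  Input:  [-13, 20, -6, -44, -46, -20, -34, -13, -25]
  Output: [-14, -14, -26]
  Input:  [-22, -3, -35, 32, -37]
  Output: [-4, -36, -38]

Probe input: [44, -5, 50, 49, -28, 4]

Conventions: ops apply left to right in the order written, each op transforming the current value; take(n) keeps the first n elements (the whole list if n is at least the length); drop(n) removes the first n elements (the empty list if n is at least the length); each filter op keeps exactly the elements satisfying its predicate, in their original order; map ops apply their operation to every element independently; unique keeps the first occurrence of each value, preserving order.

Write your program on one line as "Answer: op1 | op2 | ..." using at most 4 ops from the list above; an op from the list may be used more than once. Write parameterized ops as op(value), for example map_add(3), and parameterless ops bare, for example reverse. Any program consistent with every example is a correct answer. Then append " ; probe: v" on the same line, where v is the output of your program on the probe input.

map_add(-1) | filter_even | sort_desc ; probe: [48, -6]

Check, running the answer program on each example:
  [9, -6, -46, 31, 9, -13, 9, 46, -15] -> [8, -7, -47, 30, 8, -14, 8, 45, -16] -> [8, 30, 8, -14, 8, -16] -> [30, 8, 8, 8, -14, -16]
  [-13, 20, -6, -44, -46, -20, -34, -13, -25] -> [-14, 19, -7, -45, -47, -21, -35, -14, -26] -> [-14, -14, -26] -> [-14, -14, -26]
  [-22, -3, -35, 32, -37] -> [-23, -4, -36, 31, -38] -> [-4, -36, -38] -> [-4, -36, -38]
  probe: [44, -5, 50, 49, -28, 4] -> [43, -6, 49, 48, -29, 3] -> [-6, 48] -> [48, -6]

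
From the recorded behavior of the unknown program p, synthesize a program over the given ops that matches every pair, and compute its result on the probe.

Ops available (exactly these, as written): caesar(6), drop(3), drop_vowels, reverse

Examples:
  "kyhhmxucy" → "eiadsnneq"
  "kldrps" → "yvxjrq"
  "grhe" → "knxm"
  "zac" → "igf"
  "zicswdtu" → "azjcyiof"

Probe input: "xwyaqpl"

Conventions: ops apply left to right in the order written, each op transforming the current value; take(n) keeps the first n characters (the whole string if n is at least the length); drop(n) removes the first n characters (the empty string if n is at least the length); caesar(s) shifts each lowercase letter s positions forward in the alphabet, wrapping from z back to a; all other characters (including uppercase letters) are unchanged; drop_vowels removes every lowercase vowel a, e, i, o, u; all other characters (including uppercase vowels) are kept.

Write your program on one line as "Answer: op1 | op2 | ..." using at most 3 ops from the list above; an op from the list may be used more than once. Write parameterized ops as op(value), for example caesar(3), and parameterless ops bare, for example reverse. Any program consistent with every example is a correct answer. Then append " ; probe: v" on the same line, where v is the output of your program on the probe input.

caesar(6) | reverse ; probe: "rvwgecd"

Check, running the answer program on each example:
  "kyhhmxucy" -> "qennsdaie" -> "eiadsnneq"
  "kldrps" -> "qrjxvy" -> "yvxjrq"
  "grhe" -> "mxnk" -> "knxm"
  "zac" -> "fgi" -> "igf"
  "zicswdtu" -> "foiycjza" -> "azjcyiof"
  probe: "xwyaqpl" -> "dcegwvr" -> "rvwgecd"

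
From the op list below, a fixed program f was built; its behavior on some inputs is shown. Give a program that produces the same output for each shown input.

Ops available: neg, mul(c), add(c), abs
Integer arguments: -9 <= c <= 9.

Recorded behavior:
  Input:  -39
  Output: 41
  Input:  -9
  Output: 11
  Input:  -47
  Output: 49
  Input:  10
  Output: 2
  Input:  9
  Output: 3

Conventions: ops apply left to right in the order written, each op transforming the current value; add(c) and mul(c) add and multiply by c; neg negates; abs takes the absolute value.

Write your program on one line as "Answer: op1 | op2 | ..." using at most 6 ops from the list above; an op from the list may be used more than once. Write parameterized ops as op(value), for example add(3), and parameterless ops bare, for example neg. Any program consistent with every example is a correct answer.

add(-7) | neg | abs | add(-5) | neg | abs

Check, running the answer program on each example:
  -39 -> -46 -> 46 -> 46 -> 41 -> -41 -> 41
  -9 -> -16 -> 16 -> 16 -> 11 -> -11 -> 11
  -47 -> -54 -> 54 -> 54 -> 49 -> -49 -> 49
  10 -> 3 -> -3 -> 3 -> -2 -> 2 -> 2
  9 -> 2 -> -2 -> 2 -> -3 -> 3 -> 3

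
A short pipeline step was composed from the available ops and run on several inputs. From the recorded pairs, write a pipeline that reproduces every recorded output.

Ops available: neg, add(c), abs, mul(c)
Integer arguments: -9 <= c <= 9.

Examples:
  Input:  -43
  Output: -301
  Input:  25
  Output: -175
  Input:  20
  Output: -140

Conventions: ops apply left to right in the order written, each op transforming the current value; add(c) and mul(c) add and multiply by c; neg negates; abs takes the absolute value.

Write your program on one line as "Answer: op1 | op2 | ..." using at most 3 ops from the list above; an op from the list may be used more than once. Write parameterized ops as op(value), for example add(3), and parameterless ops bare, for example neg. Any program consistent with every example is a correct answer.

neg | abs | mul(-7)

Check, running the answer program on each example:
  -43 -> 43 -> 43 -> -301
  25 -> -25 -> 25 -> -175
  20 -> -20 -> 20 -> -140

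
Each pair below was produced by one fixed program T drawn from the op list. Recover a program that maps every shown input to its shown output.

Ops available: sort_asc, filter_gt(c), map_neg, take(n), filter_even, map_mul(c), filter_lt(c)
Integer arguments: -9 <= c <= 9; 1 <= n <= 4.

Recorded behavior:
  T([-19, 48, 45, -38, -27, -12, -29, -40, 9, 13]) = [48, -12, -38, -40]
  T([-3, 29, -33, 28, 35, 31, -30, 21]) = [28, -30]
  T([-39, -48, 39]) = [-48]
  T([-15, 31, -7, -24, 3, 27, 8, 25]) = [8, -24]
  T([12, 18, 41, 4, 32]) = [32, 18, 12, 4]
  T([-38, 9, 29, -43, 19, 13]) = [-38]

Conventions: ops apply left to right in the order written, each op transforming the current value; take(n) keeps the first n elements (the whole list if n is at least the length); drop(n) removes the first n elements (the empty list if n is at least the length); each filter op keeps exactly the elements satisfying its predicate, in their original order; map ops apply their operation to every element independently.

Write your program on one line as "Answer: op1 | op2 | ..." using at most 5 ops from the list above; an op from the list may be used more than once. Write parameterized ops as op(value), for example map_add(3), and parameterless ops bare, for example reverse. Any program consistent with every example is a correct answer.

map_neg | filter_even | sort_asc | map_neg

Check, running the answer program on each example:
  [-19, 48, 45, -38, -27, -12, -29, -40, 9, 13] -> [19, -48, -45, 38, 27, 12, 29, 40, -9, -13] -> [-48, 38, 12, 40] -> [-48, 12, 38, 40] -> [48, -12, -38, -40]
  [-3, 29, -33, 28, 35, 31, -30, 21] -> [3, -29, 33, -28, -35, -31, 30, -21] -> [-28, 30] -> [-28, 30] -> [28, -30]
  [-39, -48, 39] -> [39, 48, -39] -> [48] -> [48] -> [-48]
  [-15, 31, -7, -24, 3, 27, 8, 25] -> [15, -31, 7, 24, -3, -27, -8, -25] -> [24, -8] -> [-8, 24] -> [8, -24]
  [12, 18, 41, 4, 32] -> [-12, -18, -41, -4, -32] -> [-12, -18, -4, -32] -> [-32, -18, -12, -4] -> [32, 18, 12, 4]
  [-38, 9, 29, -43, 19, 13] -> [38, -9, -29, 43, -19, -13] -> [38] -> [38] -> [-38]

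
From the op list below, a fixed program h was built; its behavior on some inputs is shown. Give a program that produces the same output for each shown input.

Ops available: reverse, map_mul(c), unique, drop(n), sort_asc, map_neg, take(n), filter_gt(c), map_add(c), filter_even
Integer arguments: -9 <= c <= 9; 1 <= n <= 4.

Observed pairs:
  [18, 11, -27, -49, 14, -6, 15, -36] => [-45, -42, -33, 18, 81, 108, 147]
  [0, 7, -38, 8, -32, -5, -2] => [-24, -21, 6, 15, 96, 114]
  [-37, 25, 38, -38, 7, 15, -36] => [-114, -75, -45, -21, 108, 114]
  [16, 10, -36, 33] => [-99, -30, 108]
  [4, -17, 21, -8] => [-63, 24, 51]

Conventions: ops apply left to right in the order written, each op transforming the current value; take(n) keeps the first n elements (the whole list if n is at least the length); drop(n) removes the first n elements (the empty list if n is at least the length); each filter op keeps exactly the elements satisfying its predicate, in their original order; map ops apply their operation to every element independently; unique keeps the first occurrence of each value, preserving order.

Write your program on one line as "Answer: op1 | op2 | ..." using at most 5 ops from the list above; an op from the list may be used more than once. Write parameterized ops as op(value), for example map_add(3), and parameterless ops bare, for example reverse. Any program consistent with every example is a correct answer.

drop(1) | map_mul(3) | sort_asc | map_neg | sort_asc

Check, running the answer program on each example:
  [18, 11, -27, -49, 14, -6, 15, -36] -> [11, -27, -49, 14, -6, 15, -36] -> [33, -81, -147, 42, -18, 45, -108] -> [-147, -108, -81, -18, 33, 42, 45] -> [147, 108, 81, 18, -33, -42, -45] -> [-45, -42, -33, 18, 81, 108, 147]
  [0, 7, -38, 8, -32, -5, -2] -> [7, -38, 8, -32, -5, -2] -> [21, -114, 24, -96, -15, -6] -> [-114, -96, -15, -6, 21, 24] -> [114, 96, 15, 6, -21, -24] -> [-24, -21, 6, 15, 96, 114]
  [-37, 25, 38, -38, 7, 15, -36] -> [25, 38, -38, 7, 15, -36] -> [75, 114, -114, 21, 45, -108] -> [-114, -108, 21, 45, 75, 114] -> [114, 108, -21, -45, -75, -114] -> [-114, -75, -45, -21, 108, 114]
  [16, 10, -36, 33] -> [10, -36, 33] -> [30, -108, 99] -> [-108, 30, 99] -> [108, -30, -99] -> [-99, -30, 108]
  [4, -17, 21, -8] -> [-17, 21, -8] -> [-51, 63, -24] -> [-51, -24, 63] -> [51, 24, -63] -> [-63, 24, 51]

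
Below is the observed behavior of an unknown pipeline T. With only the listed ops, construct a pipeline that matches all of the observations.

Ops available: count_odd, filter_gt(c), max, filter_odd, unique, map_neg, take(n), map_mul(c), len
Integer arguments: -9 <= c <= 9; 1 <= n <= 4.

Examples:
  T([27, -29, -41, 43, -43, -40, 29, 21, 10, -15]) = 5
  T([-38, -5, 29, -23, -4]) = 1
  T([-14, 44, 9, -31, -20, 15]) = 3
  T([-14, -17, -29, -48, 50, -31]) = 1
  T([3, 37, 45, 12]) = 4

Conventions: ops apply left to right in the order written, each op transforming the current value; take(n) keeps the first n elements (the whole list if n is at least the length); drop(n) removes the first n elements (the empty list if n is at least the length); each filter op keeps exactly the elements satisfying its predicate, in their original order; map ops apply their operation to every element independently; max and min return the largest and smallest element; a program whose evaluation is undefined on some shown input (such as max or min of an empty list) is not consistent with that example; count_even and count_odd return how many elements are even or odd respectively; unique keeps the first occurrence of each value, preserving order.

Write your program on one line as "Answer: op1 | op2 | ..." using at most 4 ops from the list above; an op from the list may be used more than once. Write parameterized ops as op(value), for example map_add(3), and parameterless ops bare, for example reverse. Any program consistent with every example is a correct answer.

map_mul(5) | filter_gt(5) | map_mul(-6) | len

Check, running the answer program on each example:
  [27, -29, -41, 43, -43, -40, 29, 21, 10, -15] -> [135, -145, -205, 215, -215, -200, 145, 105, 50, -75] -> [135, 215, 145, 105, 50] -> [-810, -1290, -870, -630, -300] -> 5
  [-38, -5, 29, -23, -4] -> [-190, -25, 145, -115, -20] -> [145] -> [-870] -> 1
  [-14, 44, 9, -31, -20, 15] -> [-70, 220, 45, -155, -100, 75] -> [220, 45, 75] -> [-1320, -270, -450] -> 3
  [-14, -17, -29, -48, 50, -31] -> [-70, -85, -145, -240, 250, -155] -> [250] -> [-1500] -> 1
  [3, 37, 45, 12] -> [15, 185, 225, 60] -> [15, 185, 225, 60] -> [-90, -1110, -1350, -360] -> 4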